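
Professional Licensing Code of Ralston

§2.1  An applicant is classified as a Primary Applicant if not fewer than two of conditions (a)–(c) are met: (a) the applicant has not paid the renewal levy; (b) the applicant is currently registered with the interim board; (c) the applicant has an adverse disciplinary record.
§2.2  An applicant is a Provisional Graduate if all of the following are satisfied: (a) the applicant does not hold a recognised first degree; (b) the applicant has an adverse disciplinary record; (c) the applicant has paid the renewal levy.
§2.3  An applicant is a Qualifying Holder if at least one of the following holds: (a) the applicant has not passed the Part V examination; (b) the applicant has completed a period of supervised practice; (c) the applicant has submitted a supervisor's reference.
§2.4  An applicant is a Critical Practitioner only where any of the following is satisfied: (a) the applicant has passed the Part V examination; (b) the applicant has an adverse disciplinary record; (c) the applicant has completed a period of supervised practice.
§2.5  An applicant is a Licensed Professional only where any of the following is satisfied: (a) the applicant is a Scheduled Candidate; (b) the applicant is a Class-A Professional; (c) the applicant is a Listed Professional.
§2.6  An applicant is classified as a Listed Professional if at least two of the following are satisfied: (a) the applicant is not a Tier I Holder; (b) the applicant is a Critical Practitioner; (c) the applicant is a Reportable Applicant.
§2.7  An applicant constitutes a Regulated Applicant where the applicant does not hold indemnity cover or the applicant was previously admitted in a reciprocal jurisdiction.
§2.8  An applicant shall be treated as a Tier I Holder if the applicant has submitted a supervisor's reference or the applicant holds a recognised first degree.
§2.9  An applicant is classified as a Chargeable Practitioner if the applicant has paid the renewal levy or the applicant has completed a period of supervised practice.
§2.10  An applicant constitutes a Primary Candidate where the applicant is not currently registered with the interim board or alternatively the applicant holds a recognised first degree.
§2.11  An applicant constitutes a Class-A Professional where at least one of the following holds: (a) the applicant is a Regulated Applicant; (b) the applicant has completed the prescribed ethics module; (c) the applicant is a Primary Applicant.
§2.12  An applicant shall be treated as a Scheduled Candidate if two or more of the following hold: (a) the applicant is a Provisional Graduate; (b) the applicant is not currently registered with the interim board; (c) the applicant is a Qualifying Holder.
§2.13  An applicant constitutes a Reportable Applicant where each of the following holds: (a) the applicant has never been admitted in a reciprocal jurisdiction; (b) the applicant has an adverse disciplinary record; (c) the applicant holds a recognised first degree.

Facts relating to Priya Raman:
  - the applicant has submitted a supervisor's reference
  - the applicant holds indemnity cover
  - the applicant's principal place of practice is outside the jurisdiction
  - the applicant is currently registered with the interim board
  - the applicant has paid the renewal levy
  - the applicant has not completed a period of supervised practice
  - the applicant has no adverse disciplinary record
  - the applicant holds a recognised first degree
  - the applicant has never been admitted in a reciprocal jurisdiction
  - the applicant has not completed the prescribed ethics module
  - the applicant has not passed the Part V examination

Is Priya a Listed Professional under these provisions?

No

Under §2.8: the applicant has submitted a supervisor's reference? yes; or the applicant holds a recognised first degree? yes. So the applicant is a Tier I Holder.
Under §2.4: the applicant has passed the Part V examination? no; or the applicant has an adverse disciplinary record? no; or the applicant has completed a period of supervised practice? no. So the applicant is not a Critical Practitioner.
Under §2.13: the applicant has never been admitted in a reciprocal jurisdiction? yes; and the applicant has an adverse disciplinary record? no; and the applicant holds a recognised first degree? yes. So the applicant is not a Reportable Applicant.
Under §2.6: not a Tier I Holder (§2.8)? no; Critical Practitioner (§2.4)? no; Reportable Applicant (§2.13)? no — 0 of 3 hold (need ≥2) → not satisfied.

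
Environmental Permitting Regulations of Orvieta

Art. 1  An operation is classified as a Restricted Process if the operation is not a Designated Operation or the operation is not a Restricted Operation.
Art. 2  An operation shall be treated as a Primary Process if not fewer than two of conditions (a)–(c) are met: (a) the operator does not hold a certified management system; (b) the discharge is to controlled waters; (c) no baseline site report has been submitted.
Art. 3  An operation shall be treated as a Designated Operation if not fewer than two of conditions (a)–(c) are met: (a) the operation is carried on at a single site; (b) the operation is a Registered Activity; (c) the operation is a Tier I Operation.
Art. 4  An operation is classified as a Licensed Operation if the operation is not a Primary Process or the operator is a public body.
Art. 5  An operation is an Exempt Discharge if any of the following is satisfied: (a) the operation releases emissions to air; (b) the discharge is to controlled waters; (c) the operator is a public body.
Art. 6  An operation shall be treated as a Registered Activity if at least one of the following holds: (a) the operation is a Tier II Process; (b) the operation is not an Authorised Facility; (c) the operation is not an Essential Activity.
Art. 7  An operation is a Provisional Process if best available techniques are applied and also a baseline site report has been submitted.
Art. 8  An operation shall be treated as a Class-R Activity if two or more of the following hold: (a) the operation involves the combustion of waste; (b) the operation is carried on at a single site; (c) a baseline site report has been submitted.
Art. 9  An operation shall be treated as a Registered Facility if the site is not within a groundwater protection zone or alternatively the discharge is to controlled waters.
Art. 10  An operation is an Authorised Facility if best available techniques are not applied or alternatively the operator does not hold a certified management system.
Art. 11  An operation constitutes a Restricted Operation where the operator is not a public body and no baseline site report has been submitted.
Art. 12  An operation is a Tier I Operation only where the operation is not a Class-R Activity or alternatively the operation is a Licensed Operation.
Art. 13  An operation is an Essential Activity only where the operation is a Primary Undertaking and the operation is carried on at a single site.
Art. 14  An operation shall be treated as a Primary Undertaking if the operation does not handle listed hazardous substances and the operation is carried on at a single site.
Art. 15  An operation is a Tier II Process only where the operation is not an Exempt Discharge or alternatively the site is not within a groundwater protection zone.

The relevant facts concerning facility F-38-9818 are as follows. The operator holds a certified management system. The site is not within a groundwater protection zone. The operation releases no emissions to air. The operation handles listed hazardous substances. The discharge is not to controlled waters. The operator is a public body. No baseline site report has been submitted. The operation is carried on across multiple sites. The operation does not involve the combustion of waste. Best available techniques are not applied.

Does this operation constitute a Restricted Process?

article 5 — Exempt Discharge: [the operation releases emissions to air? no] OR [the discharge is to controlled waters? no] OR [the operator is a public body? yes] → satisfied.
article 15 — Tier II Process: [not an Exempt Discharge (article 5)? no] OR [the site is not within a groundwater protection zone? yes] → satisfied.
article 10 — Authorised Facility: [best available techniques are not applied? yes] OR [the operator does not hold a certified management system? no] → satisfied.
article 14 — Primary Undertaking: [the operation does not handle listed hazardous substances? no] AND [the operation is carried on at a single site? no] → not satisfied.
article 13 — Essential Activity: [Primary Undertaking (article 14)? no] AND [the operation is carried on at a single site? no] → not satisfied.
article 6 — Registered Activity: [Tier II Process (article 15)? yes] OR [not an Authorised Facility (article 10)? no] OR [not an Essential Activity (article 13)? yes] → satisfied.
article 8 — Class-R Activity: the operation involves the combustion of waste? no; the operation is carried on at a single site? no; a baseline site report has been submitted? no — 0 of 3 hold (need ≥2) → not satisfied.
article 2 — Primary Process: the operator does not hold a certified management system? no; the discharge is to controlled waters? no; no baseline site report has been submitted? yes — 1 of 3 hold (need ≥2) → not satisfied.
article 4 — Licensed Operation: [not a Primary Process (article 2)? yes] OR [the operator is a public body? yes] → satisfied.
article 12 — Tier I Operation: [not a Class-R Activity (article 8)? yes] OR [Licensed Operation (article 4)? yes] → satisfied.
article 3 — Designated Operation: the operation is carried on at a single site? no; Registered Activity (article 6)? yes; Tier I Operation (article 12)? yes — 2 of 3 hold (need ≥2) → satisfied.
article 11 — Restricted Operation: [the operator is not a public body? no] AND [no baseline site report has been submitted? yes] → not satisfied.
article 1 — Restricted Process: [not a Designated Operation (article 3)? no] OR [not a Restricted Operation (article 11)? yes] → satisfied.

Yes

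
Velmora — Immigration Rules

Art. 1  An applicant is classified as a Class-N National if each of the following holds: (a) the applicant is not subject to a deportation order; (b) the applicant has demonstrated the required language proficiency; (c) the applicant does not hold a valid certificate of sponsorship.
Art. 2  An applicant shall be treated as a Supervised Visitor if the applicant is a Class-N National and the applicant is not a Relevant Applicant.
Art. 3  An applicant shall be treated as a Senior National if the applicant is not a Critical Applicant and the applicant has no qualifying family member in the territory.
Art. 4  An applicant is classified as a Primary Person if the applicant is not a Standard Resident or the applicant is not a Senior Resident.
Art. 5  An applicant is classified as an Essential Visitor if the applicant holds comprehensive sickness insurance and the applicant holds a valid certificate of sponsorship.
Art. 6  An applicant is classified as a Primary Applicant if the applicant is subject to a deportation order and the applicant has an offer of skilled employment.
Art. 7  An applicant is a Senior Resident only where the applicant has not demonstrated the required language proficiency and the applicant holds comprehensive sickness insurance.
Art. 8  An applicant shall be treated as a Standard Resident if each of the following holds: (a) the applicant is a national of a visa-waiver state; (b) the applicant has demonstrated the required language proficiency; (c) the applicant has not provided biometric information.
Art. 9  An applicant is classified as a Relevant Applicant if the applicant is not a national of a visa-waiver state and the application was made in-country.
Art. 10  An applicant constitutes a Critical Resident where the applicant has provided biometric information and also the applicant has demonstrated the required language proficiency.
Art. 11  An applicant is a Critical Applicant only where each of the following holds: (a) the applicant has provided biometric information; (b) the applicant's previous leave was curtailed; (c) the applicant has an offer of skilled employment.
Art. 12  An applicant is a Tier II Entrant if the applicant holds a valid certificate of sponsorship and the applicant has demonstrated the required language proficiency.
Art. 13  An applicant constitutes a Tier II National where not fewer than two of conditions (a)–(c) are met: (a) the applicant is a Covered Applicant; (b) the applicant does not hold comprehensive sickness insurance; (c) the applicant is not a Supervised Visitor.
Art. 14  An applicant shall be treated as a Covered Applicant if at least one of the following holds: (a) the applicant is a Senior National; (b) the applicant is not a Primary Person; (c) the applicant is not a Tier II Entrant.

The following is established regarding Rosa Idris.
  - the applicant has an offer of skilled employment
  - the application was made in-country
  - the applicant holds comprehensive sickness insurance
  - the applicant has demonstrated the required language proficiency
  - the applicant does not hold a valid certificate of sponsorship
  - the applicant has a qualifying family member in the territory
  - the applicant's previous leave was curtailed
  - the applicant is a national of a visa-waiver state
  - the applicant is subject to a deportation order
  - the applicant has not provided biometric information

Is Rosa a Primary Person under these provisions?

Yes

article 8 — Standard Resident: [the applicant is a national of a visa-waiver state? yes] AND [the applicant has demonstrated the required language proficiency? yes] AND [the applicant has not provided biometric information? yes] → satisfied.
article 7 — Senior Resident: [the applicant has not demonstrated the required language proficiency? no] AND [the applicant holds comprehensive sickness insurance? yes] → not satisfied.
article 4 — Primary Person: [not a Standard Resident (article 8)? no] OR [not a Senior Resident (article 7)? yes] → satisfied.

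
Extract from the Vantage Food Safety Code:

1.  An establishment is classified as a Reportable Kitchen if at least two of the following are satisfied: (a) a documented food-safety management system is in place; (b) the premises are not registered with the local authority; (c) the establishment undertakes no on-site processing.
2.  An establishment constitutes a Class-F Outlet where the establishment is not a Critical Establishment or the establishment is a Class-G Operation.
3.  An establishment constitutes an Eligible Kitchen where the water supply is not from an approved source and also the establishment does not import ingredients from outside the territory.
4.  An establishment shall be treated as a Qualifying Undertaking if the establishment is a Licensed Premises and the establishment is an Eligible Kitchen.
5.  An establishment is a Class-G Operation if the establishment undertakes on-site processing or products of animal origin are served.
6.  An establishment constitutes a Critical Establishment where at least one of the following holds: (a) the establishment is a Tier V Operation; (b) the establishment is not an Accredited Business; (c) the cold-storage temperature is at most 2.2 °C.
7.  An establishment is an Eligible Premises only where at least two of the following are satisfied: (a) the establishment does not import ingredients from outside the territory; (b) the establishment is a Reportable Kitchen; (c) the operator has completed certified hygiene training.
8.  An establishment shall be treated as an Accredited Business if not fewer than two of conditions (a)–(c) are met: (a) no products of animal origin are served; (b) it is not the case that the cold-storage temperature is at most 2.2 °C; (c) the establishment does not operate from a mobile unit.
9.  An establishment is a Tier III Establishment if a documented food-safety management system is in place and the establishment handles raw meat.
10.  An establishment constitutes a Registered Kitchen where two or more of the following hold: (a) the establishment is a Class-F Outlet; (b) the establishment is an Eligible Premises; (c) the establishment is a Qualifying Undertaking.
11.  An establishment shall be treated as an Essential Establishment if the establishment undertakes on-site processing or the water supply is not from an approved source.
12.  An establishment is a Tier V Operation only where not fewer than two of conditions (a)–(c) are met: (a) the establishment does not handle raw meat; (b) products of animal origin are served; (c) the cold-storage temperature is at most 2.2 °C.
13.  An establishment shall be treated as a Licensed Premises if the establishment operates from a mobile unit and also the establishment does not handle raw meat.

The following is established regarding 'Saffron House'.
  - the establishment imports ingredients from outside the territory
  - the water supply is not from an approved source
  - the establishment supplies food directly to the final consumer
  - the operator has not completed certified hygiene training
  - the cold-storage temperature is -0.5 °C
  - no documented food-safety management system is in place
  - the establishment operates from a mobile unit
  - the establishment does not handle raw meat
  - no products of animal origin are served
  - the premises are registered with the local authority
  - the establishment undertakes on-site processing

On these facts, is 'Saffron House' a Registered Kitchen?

Under paragraph 12: the establishment does not handle raw meat? yes; products of animal origin are served? no; cold-storage temperature: -0.5 °C ≤ 2.2 °C? yes — 2 of 3 hold (need ≥2) → satisfied.
Under paragraph 8: no products of animal origin are served? yes; cold-storage temperature: -0.5 °C ≤ 2.2 °C? yes, so negated condition no; the establishment does not operate from a mobile unit? no — 1 of 3 hold (need ≥2) → not satisfied.
Under paragraph 6: Tier V Operation (paragraph 12)? yes; or not an Accredited Business (paragraph 8)? yes; or cold-storage temperature: -0.5 °C ≤ 2.2 °C? yes. So the establishment is a Critical Establishment.
Under paragraph 5: the establishment undertakes on-site processing? yes; or products of animal origin are served? no. So the establishment is a Class-G Operation.
Under paragraph 2: not a Critical Establishment (paragraph 6)? no; or Class-G Operation (paragraph 5)? yes. So the establishment is a Class-F Outlet.
Under paragraph 1: a documented food-safety management system is in place? no; the premises are not registered with the local authority? no; the establishment undertakes no on-site processing? no — 0 of 3 hold (need ≥2) → not satisfied.
Under paragraph 7: the establishment does not import ingredients from outside the territory? no; Reportable Kitchen (paragraph 1)? no; the operator has completed certified hygiene training? no — 0 of 3 hold (need ≥2) → not satisfied.
Under paragraph 13: the establishment operates from a mobile unit? yes; and the establishment does not handle raw meat? yes. So the establishment is a Licensed Premises.
Under paragraph 3: the water supply is not from an approved source? yes; and the establishment does not import ingredients from outside the territory? no. So the establishment is not an Eligible Kitchen.
Under paragraph 4: Licensed Premises (paragraph 13)? yes; and Eligible Kitchen (paragraph 3)? no. So the establishment is not a Qualifying Undertaking.
Under paragraph 10: Class-F Outlet (paragraph 2)? yes; Eligible Premises (paragraph 7)? no; Qualifying Undertaking (paragraph 4)? no — 1 of 3 hold (need ≥2) → not satisfied.

No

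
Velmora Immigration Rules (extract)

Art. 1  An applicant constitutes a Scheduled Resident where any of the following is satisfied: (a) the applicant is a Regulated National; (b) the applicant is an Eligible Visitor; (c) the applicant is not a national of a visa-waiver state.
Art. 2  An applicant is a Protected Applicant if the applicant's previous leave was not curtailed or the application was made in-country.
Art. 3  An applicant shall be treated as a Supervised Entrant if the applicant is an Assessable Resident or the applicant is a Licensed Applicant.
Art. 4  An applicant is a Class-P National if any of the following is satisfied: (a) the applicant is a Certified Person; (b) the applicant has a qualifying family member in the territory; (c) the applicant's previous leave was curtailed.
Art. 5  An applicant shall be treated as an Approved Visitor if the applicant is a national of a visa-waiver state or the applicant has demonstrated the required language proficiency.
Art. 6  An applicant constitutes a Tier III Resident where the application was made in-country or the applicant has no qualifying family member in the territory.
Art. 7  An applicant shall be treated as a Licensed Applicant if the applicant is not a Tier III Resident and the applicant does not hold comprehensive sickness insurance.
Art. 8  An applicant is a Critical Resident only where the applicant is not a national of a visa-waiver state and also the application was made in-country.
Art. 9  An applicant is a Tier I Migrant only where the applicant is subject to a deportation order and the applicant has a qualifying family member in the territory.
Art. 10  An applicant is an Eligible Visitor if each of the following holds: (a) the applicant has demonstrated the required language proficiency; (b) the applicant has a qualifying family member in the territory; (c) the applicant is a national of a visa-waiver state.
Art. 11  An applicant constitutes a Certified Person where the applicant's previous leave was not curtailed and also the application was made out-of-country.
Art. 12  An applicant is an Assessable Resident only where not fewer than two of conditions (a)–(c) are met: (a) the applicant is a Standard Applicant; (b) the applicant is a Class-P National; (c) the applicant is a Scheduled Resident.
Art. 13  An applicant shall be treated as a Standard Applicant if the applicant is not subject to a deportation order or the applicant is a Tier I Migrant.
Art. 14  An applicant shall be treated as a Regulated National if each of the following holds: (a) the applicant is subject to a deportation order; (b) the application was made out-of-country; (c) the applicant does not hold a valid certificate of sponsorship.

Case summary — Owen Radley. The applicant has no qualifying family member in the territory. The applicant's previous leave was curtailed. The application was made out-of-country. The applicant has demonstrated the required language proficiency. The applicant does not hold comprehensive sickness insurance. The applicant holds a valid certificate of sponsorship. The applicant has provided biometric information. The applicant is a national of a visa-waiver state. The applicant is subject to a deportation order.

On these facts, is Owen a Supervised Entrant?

Under article 9: the applicant is subject to a deportation order? yes; and the applicant has a qualifying family member in the territory? no. So the applicant is not a Tier I Migrant.
Under article 13: the applicant is not subject to a deportation order? no; or Tier I Migrant (article 9)? no. So the applicant is not a Standard Applicant.
Under article 11: the applicant's previous leave was not curtailed? no; and the application was made out-of-country? yes. So the applicant is not a Certified Person.
Under article 4: Certified Person (article 11)? no; or the applicant has a qualifying family member in the territory? no; or the applicant's previous leave was curtailed? yes. So the applicant is a Class-P National.
Under article 14: the applicant is subject to a deportation order? yes; and the application was made out-of-country? yes; and the applicant does not hold a valid certificate of sponsorship? no. So the applicant is not a Regulated National.
Under article 10: the applicant has demonstrated the required language proficiency? yes; and the applicant has a qualifying family member in the territory? no; and the applicant is a national of a visa-waiver state? yes. So the applicant is not an Eligible Visitor.
Under article 1: Regulated National (article 14)? no; or Eligible Visitor (article 10)? no; or the applicant is not a national of a visa-waiver state? no. So the applicant is not a Scheduled Resident.
Under article 12: Standard Applicant (article 13)? no; Class-P National (article 4)? yes; Scheduled Resident (article 1)? no — 1 of 3 hold (need ≥2) → not satisfied.
Under article 6: the application was made in-country? no; or the applicant has no qualifying family member in the territory? yes. So the applicant is a Tier III Resident.
Under article 7: not a Tier III Resident (article 6)? no; and the applicant does not hold comprehensive sickness insurance? yes. So the applicant is not a Licensed Applicant.
Under article 3: Assessable Resident (article 12)? no; or Licensed Applicant (article 7)? no. So the applicant is not a Supervised Entrant.

No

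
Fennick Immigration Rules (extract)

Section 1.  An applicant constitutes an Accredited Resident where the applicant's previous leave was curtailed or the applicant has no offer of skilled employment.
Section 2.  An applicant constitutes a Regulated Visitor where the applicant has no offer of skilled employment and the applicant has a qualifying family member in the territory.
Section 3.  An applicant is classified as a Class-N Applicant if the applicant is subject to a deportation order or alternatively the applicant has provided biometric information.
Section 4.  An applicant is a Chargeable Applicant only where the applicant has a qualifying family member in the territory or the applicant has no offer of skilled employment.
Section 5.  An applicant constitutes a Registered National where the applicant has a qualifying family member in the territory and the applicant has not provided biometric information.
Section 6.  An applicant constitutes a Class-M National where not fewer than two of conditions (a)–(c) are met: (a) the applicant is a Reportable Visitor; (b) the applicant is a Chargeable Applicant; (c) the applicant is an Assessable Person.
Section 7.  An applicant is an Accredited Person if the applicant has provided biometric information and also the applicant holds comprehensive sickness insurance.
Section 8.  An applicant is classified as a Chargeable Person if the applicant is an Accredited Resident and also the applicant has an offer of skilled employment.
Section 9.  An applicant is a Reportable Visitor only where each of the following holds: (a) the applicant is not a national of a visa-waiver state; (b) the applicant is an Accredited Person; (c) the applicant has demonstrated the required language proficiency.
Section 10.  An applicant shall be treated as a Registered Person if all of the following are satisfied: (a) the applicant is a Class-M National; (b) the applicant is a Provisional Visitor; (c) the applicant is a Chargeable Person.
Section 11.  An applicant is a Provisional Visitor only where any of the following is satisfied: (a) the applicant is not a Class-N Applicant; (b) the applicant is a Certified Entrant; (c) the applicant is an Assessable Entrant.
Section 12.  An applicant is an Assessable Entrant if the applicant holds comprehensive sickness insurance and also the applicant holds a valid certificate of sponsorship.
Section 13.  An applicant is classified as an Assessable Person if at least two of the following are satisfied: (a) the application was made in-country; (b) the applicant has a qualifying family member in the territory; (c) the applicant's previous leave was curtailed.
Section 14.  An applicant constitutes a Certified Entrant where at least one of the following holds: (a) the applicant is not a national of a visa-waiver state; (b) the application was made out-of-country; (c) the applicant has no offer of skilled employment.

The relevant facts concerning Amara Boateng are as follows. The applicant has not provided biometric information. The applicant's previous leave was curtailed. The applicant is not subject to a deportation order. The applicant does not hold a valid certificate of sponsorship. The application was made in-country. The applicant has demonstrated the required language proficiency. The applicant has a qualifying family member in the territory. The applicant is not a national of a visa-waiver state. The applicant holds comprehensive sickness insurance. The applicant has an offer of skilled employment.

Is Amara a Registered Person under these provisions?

Yes

section 7 — Accredited Person: [the applicant has provided biometric information? no] AND [the applicant holds comprehensive sickness insurance? yes] → not satisfied.
section 9 — Reportable Visitor: [the applicant is not a national of a visa-waiver state? yes] AND [Accredited Person (section 7)? no] AND [the applicant has demonstrated the required language proficiency? yes] → not satisfied.
section 4 — Chargeable Applicant: [the applicant has a qualifying family member in the territory? yes] OR [the applicant has no offer of skilled employment? no] → satisfied.
section 13 — Assessable Person: the application was made in-country? yes; the applicant has a qualifying family member in the territory? yes; the applicant's previous leave was curtailed? yes — 3 of 3 hold (need ≥2) → satisfied.
section 6 — Class-M National: Reportable Visitor (section 9)? no; Chargeable Applicant (section 4)? yes; Assessable Person (section 13)? yes — 2 of 3 hold (need ≥2) → satisfied.
section 3 — Class-N Applicant: [the applicant is subject to a deportation order? no] OR [the applicant has provided biometric information? no] → not satisfied.
section 14 — Certified Entrant: [the applicant is not a national of a visa-waiver state? yes] OR [the application was made out-of-country? no] OR [the applicant has no offer of skilled employment? no] → satisfied.
section 12 — Assessable Entrant: [the applicant holds comprehensive sickness insurance? yes] AND [the applicant holds a valid certificate of sponsorship? no] → not satisfied.
section 11 — Provisional Visitor: [not a Class-N Applicant (section 3)? yes] OR [Certified Entrant (section 14)? yes] OR [Assessable Entrant (section 12)? no] → satisfied.
section 1 — Accredited Resident: [the applicant's previous leave was curtailed? yes] OR [the applicant has no offer of skilled employment? no] → satisfied.
section 8 — Chargeable Person: [Accredited Resident (section 1)? yes] AND [the applicant has an offer of skilled employment? yes] → satisfied.
section 10 — Registered Person: [Class-M National (section 6)? yes] AND [Provisional Visitor (section 11)? yes] AND [Chargeable Person (section 8)? yes] → satisfied.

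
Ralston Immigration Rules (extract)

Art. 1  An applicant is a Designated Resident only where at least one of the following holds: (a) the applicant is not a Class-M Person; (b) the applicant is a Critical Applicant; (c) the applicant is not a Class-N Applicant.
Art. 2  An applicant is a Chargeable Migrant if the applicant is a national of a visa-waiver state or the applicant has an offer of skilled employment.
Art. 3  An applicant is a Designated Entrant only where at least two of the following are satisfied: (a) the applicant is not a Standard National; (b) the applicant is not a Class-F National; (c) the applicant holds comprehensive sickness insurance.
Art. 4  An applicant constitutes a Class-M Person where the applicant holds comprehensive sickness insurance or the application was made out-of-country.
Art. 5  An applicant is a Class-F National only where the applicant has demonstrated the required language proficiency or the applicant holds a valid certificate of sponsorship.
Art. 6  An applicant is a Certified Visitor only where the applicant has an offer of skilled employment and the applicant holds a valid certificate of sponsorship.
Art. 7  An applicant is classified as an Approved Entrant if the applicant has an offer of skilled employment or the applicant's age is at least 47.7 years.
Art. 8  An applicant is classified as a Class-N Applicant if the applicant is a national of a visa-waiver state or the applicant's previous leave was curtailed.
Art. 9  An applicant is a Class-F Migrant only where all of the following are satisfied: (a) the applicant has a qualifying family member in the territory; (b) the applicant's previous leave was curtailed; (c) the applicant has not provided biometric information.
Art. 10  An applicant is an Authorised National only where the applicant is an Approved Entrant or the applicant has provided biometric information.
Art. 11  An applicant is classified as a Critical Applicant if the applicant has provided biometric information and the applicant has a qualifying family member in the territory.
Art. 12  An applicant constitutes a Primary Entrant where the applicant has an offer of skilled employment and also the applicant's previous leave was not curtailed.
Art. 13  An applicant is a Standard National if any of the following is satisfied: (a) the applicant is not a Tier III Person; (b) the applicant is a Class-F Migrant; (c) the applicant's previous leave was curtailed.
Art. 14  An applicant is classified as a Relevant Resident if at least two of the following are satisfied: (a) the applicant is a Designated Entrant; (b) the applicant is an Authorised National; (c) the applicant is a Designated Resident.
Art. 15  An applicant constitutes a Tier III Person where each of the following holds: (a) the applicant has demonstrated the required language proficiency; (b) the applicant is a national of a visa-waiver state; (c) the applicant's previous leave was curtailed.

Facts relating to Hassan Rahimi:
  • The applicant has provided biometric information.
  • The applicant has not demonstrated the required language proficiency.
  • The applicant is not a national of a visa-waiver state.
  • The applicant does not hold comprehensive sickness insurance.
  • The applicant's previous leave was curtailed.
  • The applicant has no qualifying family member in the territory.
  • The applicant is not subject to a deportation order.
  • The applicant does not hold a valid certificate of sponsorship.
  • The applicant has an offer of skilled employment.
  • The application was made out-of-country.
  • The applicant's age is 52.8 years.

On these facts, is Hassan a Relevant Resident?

Under article 15: the applicant has demonstrated the required language proficiency? no; and the applicant is a national of a visa-waiver state? no; and the applicant's previous leave was curtailed? yes. So the applicant is not a Tier III Person.
Under article 9: the applicant has a qualifying family member in the territory? no; and the applicant's previous leave was curtailed? yes; and the applicant has not provided biometric information? no. So the applicant is not a Class-F Migrant.
Under article 13: not a Tier III Person (article 15)? yes; or Class-F Migrant (article 9)? no; or the applicant's previous leave was curtailed? yes. So the applicant is a Standard National.
Under article 5: the applicant has demonstrated the required language proficiency? no; or the applicant holds a valid certificate of sponsorship? no. So the applicant is not a Class-F National.
Under article 3: not a Standard National (article 13)? no; not a Class-F National (article 5)? yes; the applicant holds comprehensive sickness insurance? no — 1 of 3 hold (need ≥2) → not satisfied.
Under article 7: the applicant has an offer of skilled employment? yes; or applicant's age: 52.8 years ≥ 47.7 years? yes. So the applicant is an Approved Entrant.
Under article 10: Approved Entrant (article 7)? yes; or the applicant has provided biometric information? yes. So the applicant is an Authorised National.
Under article 4: the applicant holds comprehensive sickness insurance? no; or the application was made out-of-country? yes. So the applicant is a Class-M Person.
Under article 11: the applicant has provided biometric information? yes; and the applicant has a qualifying family member in the territory? no. So the applicant is not a Critical Applicant.
Under article 8: the applicant is a national of a visa-waiver state? no; or the applicant's previous leave was curtailed? yes. So the applicant is a Class-N Applicant.
Under article 1: not a Class-M Person (article 4)? no; or Critical Applicant (article 11)? no; or not a Class-N Applicant (article 8)? no. So the applicant is not a Designated Resident.
Under article 14: Designated Entrant (article 3)? no; Authorised National (article 10)? yes; Designated Resident (article 1)? no — 1 of 3 hold (need ≥2) → not satisfied.

No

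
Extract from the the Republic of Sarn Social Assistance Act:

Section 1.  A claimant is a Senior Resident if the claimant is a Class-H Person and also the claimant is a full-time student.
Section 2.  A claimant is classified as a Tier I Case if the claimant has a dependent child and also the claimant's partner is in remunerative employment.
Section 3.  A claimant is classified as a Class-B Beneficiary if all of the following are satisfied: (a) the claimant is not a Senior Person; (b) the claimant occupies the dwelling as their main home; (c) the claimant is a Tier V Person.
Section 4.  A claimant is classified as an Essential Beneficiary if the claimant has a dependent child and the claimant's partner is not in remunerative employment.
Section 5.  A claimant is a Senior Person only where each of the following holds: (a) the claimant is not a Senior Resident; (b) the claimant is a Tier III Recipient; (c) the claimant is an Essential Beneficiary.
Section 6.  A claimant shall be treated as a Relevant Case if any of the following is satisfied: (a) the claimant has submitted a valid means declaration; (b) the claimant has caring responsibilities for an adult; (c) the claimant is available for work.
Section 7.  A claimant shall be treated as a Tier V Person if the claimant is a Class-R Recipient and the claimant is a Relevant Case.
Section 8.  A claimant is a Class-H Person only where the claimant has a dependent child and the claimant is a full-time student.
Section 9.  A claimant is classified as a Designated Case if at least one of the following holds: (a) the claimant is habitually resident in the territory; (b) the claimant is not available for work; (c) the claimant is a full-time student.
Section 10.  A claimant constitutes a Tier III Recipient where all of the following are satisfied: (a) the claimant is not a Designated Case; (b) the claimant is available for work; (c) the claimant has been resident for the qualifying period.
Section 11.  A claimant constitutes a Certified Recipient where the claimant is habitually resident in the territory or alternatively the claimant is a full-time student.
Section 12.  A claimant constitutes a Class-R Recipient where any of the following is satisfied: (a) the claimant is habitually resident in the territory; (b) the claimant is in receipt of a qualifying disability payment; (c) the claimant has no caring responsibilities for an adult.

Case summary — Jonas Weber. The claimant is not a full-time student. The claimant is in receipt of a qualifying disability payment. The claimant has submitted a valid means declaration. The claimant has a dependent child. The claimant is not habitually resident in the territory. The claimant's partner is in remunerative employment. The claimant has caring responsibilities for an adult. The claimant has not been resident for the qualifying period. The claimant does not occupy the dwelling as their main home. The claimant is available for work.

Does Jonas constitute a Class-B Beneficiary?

section 8 — Class-H Person: [the claimant has a dependent child? yes] AND [the claimant is a full-time student? no] → not satisfied.
section 1 — Senior Resident: [Class-H Person (section 8)? no] AND [the claimant is a full-time student? no] → not satisfied.
section 9 — Designated Case: [the claimant is habitually resident in the territory? no] OR [the claimant is not available for work? no] OR [the claimant is a full-time student? no] → not satisfied.
section 10 — Tier III Recipient: [not a Designated Case (section 9)? yes] AND [the claimant is available for work? yes] AND [the claimant has been resident for the qualifying period? no] → not satisfied.
section 4 — Essential Beneficiary: [the claimant has a dependent child? yes] AND [the claimant's partner is not in remunerative employment? no] → not satisfied.
section 5 — Senior Person: [not a Senior Resident (section 1)? yes] AND [Tier III Recipient (section 10)? no] AND [Essential Beneficiary (section 4)? no] → not satisfied.
section 12 — Class-R Recipient: [the claimant is habitually resident in the territory? no] OR [the claimant is in receipt of a qualifying disability payment? yes] OR [the claimant has no caring responsibilities for an adult? no] → satisfied.
section 6 — Relevant Case: [the claimant has submitted a valid means declaration? yes] OR [the claimant has caring responsibilities for an adult? yes] OR [the claimant is available for work? yes] → satisfied.
section 7 — Tier V Person: [Class-R Recipient (section 12)? yes] AND [Relevant Case (section 6)? yes] → satisfied.
section 3 — Class-B Beneficiary: [not a Senior Person (section 5)? yes] AND [the claimant occupies the dwelling as their main home? no] AND [Tier V Person (section 7)? yes] → not satisfied.

No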